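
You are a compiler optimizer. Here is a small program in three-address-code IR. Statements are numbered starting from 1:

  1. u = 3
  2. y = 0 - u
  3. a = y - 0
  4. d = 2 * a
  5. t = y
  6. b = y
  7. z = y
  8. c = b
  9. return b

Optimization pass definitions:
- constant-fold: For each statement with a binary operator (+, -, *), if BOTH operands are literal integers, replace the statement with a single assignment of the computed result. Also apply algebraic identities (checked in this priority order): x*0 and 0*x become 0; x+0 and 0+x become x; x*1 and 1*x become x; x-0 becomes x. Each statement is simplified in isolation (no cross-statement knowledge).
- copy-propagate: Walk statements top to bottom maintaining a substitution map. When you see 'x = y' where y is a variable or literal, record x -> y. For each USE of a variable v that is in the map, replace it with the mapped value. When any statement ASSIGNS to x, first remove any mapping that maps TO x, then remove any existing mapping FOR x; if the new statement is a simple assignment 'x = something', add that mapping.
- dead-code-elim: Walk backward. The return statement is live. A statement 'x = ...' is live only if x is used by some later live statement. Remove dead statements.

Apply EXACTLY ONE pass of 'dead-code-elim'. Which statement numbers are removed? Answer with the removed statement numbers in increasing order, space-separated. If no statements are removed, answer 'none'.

Backward liveness scan:
Stmt 1 'u = 3': KEEP (u is live); live-in = []
Stmt 2 'y = 0 - u': KEEP (y is live); live-in = ['u']
Stmt 3 'a = y - 0': DEAD (a not in live set ['y'])
Stmt 4 'd = 2 * a': DEAD (d not in live set ['y'])
Stmt 5 't = y': DEAD (t not in live set ['y'])
Stmt 6 'b = y': KEEP (b is live); live-in = ['y']
Stmt 7 'z = y': DEAD (z not in live set ['b'])
Stmt 8 'c = b': DEAD (c not in live set ['b'])
Stmt 9 'return b': KEEP (return); live-in = ['b']
Removed statement numbers: [3, 4, 5, 7, 8]
Surviving IR:
  u = 3
  y = 0 - u
  b = y
  return b

Answer: 3 4 5 7 8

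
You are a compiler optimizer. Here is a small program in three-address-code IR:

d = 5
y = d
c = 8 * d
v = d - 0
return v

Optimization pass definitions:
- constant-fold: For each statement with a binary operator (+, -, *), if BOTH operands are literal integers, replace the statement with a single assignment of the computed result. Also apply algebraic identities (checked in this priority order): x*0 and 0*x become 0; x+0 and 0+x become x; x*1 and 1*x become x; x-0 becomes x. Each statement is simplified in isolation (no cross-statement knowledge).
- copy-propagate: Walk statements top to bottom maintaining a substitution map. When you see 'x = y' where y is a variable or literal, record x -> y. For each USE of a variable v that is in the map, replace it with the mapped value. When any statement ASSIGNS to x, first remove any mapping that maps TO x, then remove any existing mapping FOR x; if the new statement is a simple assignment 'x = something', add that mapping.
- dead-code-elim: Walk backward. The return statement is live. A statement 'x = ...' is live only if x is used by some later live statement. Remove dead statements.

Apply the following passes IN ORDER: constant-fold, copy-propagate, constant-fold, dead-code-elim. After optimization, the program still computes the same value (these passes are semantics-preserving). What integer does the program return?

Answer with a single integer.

Initial IR:
  d = 5
  y = d
  c = 8 * d
  v = d - 0
  return v
After constant-fold (5 stmts):
  d = 5
  y = d
  c = 8 * d
  v = d
  return v
After copy-propagate (5 stmts):
  d = 5
  y = 5
  c = 8 * 5
  v = 5
  return 5
After constant-fold (5 stmts):
  d = 5
  y = 5
  c = 40
  v = 5
  return 5
After dead-code-elim (1 stmts):
  return 5
Evaluate:
  d = 5  =>  d = 5
  y = d  =>  y = 5
  c = 8 * d  =>  c = 40
  v = d - 0  =>  v = 5
  return v = 5

Answer: 5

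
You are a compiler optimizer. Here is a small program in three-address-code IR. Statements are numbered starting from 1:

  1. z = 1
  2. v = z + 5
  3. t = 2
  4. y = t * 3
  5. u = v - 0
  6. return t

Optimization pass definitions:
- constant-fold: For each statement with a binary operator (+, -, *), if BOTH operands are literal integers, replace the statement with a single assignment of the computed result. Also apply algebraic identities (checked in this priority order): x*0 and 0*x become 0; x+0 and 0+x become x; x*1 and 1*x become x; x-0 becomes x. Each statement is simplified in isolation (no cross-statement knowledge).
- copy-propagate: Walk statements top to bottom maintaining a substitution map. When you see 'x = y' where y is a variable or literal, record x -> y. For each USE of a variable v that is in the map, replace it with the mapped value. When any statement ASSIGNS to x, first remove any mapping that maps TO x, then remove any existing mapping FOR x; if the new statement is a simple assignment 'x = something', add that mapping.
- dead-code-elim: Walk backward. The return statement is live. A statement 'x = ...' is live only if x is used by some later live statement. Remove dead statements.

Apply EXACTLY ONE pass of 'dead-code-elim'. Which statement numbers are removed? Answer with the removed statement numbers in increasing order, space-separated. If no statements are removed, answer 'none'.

Backward liveness scan:
Stmt 1 'z = 1': DEAD (z not in live set [])
Stmt 2 'v = z + 5': DEAD (v not in live set [])
Stmt 3 't = 2': KEEP (t is live); live-in = []
Stmt 4 'y = t * 3': DEAD (y not in live set ['t'])
Stmt 5 'u = v - 0': DEAD (u not in live set ['t'])
Stmt 6 'return t': KEEP (return); live-in = ['t']
Removed statement numbers: [1, 2, 4, 5]
Surviving IR:
  t = 2
  return t

Answer: 1 2 4 5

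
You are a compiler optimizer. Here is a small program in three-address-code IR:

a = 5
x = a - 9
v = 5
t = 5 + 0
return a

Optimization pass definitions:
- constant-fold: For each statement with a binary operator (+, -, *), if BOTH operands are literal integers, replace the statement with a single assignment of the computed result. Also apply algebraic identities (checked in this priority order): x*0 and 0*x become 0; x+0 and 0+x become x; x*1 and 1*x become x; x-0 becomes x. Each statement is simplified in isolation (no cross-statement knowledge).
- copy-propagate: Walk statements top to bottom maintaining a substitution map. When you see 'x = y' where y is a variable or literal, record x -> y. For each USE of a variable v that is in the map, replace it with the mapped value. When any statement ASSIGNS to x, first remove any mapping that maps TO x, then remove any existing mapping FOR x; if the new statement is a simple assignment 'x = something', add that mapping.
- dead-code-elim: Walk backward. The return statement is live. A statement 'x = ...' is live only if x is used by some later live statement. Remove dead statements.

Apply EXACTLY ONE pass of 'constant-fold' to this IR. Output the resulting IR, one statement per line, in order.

Applying constant-fold statement-by-statement:
  [1] a = 5  (unchanged)
  [2] x = a - 9  (unchanged)
  [3] v = 5  (unchanged)
  [4] t = 5 + 0  -> t = 5
  [5] return a  (unchanged)
Result (5 stmts):
  a = 5
  x = a - 9
  v = 5
  t = 5
  return a

Answer: a = 5
x = a - 9
v = 5
t = 5
return a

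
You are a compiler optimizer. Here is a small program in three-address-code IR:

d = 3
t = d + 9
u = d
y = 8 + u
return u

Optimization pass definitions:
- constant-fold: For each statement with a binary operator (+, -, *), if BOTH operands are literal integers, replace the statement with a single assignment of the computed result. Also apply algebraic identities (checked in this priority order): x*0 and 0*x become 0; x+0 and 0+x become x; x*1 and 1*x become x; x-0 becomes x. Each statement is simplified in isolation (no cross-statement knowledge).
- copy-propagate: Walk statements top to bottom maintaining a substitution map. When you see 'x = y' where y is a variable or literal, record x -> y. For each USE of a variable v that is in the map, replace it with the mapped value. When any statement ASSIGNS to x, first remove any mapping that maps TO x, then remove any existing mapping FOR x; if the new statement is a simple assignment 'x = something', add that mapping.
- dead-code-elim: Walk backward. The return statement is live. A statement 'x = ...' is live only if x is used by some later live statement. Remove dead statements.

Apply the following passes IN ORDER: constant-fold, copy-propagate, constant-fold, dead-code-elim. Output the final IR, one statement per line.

Initial IR:
  d = 3
  t = d + 9
  u = d
  y = 8 + u
  return u
After constant-fold (5 stmts):
  d = 3
  t = d + 9
  u = d
  y = 8 + u
  return u
After copy-propagate (5 stmts):
  d = 3
  t = 3 + 9
  u = 3
  y = 8 + 3
  return 3
After constant-fold (5 stmts):
  d = 3
  t = 12
  u = 3
  y = 11
  return 3
After dead-code-elim (1 stmts):
  return 3

Answer: return 3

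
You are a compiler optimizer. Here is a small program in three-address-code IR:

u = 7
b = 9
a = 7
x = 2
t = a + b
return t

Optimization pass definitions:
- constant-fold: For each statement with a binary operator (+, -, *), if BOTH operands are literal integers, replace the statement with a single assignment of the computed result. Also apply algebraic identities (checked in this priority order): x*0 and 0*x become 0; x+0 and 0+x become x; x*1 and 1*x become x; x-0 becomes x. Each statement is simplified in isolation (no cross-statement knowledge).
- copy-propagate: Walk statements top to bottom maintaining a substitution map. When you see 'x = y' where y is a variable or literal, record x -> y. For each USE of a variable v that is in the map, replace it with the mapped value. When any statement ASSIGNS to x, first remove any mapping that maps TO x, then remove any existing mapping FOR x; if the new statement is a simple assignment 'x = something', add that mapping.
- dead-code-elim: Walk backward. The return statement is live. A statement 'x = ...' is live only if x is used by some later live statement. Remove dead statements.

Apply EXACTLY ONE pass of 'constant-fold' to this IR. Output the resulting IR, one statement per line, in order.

Applying constant-fold statement-by-statement:
  [1] u = 7  (unchanged)
  [2] b = 9  (unchanged)
  [3] a = 7  (unchanged)
  [4] x = 2  (unchanged)
  [5] t = a + b  (unchanged)
  [6] return t  (unchanged)
Result (6 stmts):
  u = 7
  b = 9
  a = 7
  x = 2
  t = a + b
  return t

Answer: u = 7
b = 9
a = 7
x = 2
t = a + b
return t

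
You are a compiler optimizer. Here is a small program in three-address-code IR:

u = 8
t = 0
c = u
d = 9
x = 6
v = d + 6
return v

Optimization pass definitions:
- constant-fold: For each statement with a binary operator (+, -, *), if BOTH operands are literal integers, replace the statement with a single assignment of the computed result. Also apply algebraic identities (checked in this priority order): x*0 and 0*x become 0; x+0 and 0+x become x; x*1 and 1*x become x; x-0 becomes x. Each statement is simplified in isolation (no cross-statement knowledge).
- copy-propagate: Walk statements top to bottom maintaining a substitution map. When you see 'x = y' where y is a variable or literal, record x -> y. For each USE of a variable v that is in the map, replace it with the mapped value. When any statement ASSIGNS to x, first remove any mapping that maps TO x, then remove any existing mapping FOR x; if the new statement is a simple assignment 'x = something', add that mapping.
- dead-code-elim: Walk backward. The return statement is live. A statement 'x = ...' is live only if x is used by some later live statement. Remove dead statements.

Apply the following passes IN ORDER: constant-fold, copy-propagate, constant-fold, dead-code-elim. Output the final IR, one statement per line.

Initial IR:
  u = 8
  t = 0
  c = u
  d = 9
  x = 6
  v = d + 6
  return v
After constant-fold (7 stmts):
  u = 8
  t = 0
  c = u
  d = 9
  x = 6
  v = d + 6
  return v
After copy-propagate (7 stmts):
  u = 8
  t = 0
  c = 8
  d = 9
  x = 6
  v = 9 + 6
  return v
After constant-fold (7 stmts):
  u = 8
  t = 0
  c = 8
  d = 9
  x = 6
  v = 15
  return v
After dead-code-elim (2 stmts):
  v = 15
  return v

Answer: v = 15
return v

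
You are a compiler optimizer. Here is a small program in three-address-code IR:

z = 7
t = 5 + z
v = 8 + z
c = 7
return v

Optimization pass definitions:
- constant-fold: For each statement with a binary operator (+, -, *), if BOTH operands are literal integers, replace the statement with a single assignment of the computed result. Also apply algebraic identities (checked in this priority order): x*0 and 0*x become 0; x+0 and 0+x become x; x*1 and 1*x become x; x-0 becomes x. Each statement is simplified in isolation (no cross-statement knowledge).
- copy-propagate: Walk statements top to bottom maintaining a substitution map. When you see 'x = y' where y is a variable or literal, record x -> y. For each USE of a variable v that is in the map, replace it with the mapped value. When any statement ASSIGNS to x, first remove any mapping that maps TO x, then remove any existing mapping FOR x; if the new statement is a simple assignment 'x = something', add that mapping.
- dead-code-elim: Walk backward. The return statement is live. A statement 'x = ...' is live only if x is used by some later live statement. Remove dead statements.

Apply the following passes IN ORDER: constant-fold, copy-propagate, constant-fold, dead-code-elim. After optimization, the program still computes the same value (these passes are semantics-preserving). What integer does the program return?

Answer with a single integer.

Answer: 15

Derivation:
Initial IR:
  z = 7
  t = 5 + z
  v = 8 + z
  c = 7
  return v
After constant-fold (5 stmts):
  z = 7
  t = 5 + z
  v = 8 + z
  c = 7
  return v
After copy-propagate (5 stmts):
  z = 7
  t = 5 + 7
  v = 8 + 7
  c = 7
  return v
After constant-fold (5 stmts):
  z = 7
  t = 12
  v = 15
  c = 7
  return v
After dead-code-elim (2 stmts):
  v = 15
  return v
Evaluate:
  z = 7  =>  z = 7
  t = 5 + z  =>  t = 12
  v = 8 + z  =>  v = 15
  c = 7  =>  c = 7
  return v = 15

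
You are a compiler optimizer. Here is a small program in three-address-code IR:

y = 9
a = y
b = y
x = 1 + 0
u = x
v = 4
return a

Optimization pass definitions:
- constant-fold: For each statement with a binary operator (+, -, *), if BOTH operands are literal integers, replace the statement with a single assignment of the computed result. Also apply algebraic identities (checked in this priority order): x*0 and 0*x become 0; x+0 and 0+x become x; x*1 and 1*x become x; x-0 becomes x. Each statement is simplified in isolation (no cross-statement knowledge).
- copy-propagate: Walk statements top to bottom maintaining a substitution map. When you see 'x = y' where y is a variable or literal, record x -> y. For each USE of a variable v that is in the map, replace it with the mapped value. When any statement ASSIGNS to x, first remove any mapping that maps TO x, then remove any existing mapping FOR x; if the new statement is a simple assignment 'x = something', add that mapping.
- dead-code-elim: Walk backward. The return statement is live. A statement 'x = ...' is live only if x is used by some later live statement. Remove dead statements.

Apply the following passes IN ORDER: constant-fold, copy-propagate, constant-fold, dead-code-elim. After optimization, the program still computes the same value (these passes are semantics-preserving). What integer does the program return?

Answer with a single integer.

Answer: 9

Derivation:
Initial IR:
  y = 9
  a = y
  b = y
  x = 1 + 0
  u = x
  v = 4
  return a
After constant-fold (7 stmts):
  y = 9
  a = y
  b = y
  x = 1
  u = x
  v = 4
  return a
After copy-propagate (7 stmts):
  y = 9
  a = 9
  b = 9
  x = 1
  u = 1
  v = 4
  return 9
After constant-fold (7 stmts):
  y = 9
  a = 9
  b = 9
  x = 1
  u = 1
  v = 4
  return 9
After dead-code-elim (1 stmts):
  return 9
Evaluate:
  y = 9  =>  y = 9
  a = y  =>  a = 9
  b = y  =>  b = 9
  x = 1 + 0  =>  x = 1
  u = x  =>  u = 1
  v = 4  =>  v = 4
  return a = 9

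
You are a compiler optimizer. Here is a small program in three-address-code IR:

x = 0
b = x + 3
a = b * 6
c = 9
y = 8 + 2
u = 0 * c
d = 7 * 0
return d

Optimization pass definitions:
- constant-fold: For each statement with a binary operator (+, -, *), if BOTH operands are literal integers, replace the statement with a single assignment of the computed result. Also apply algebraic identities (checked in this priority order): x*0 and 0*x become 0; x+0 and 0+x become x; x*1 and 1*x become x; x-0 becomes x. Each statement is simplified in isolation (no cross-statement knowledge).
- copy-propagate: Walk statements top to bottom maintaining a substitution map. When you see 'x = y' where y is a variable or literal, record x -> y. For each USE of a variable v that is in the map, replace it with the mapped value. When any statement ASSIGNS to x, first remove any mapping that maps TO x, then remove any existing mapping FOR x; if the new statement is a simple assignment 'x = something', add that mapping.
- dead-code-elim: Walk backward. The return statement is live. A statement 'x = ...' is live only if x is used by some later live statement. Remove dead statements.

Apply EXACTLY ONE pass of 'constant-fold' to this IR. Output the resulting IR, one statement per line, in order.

Applying constant-fold statement-by-statement:
  [1] x = 0  (unchanged)
  [2] b = x + 3  (unchanged)
  [3] a = b * 6  (unchanged)
  [4] c = 9  (unchanged)
  [5] y = 8 + 2  -> y = 10
  [6] u = 0 * c  -> u = 0
  [7] d = 7 * 0  -> d = 0
  [8] return d  (unchanged)
Result (8 stmts):
  x = 0
  b = x + 3
  a = b * 6
  c = 9
  y = 10
  u = 0
  d = 0
  return d

Answer: x = 0
b = x + 3
a = b * 6
c = 9
y = 10
u = 0
d = 0
return d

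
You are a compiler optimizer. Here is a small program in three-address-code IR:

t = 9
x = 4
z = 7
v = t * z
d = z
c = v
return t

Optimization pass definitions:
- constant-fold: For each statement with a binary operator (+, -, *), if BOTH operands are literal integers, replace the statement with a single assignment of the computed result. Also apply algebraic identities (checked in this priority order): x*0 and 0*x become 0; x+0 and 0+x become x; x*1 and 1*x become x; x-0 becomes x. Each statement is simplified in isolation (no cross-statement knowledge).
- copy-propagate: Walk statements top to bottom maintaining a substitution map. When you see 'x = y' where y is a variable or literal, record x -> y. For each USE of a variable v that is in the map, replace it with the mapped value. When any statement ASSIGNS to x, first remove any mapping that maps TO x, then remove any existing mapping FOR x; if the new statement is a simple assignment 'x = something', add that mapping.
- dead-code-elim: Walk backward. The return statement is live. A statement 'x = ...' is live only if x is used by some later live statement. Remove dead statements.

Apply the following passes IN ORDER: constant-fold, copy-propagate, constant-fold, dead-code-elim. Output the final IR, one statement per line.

Initial IR:
  t = 9
  x = 4
  z = 7
  v = t * z
  d = z
  c = v
  return t
After constant-fold (7 stmts):
  t = 9
  x = 4
  z = 7
  v = t * z
  d = z
  c = v
  return t
After copy-propagate (7 stmts):
  t = 9
  x = 4
  z = 7
  v = 9 * 7
  d = 7
  c = v
  return 9
After constant-fold (7 stmts):
  t = 9
  x = 4
  z = 7
  v = 63
  d = 7
  c = v
  return 9
After dead-code-elim (1 stmts):
  return 9

Answer: return 9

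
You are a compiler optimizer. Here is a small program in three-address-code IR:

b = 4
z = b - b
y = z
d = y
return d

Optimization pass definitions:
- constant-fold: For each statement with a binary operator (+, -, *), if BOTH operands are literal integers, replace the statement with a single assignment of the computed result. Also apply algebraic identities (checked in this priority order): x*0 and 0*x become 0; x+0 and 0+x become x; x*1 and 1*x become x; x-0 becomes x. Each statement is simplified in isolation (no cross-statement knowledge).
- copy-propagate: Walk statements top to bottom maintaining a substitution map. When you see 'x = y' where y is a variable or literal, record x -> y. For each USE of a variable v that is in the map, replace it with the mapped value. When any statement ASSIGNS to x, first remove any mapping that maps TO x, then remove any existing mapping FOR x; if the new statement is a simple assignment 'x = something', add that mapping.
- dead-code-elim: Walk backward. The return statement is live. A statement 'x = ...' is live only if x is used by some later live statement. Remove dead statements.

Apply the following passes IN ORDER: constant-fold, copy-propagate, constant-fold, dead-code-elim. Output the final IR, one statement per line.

Initial IR:
  b = 4
  z = b - b
  y = z
  d = y
  return d
After constant-fold (5 stmts):
  b = 4
  z = b - b
  y = z
  d = y
  return d
After copy-propagate (5 stmts):
  b = 4
  z = 4 - 4
  y = z
  d = z
  return z
After constant-fold (5 stmts):
  b = 4
  z = 0
  y = z
  d = z
  return z
After dead-code-elim (2 stmts):
  z = 0
  return z

Answer: z = 0
return z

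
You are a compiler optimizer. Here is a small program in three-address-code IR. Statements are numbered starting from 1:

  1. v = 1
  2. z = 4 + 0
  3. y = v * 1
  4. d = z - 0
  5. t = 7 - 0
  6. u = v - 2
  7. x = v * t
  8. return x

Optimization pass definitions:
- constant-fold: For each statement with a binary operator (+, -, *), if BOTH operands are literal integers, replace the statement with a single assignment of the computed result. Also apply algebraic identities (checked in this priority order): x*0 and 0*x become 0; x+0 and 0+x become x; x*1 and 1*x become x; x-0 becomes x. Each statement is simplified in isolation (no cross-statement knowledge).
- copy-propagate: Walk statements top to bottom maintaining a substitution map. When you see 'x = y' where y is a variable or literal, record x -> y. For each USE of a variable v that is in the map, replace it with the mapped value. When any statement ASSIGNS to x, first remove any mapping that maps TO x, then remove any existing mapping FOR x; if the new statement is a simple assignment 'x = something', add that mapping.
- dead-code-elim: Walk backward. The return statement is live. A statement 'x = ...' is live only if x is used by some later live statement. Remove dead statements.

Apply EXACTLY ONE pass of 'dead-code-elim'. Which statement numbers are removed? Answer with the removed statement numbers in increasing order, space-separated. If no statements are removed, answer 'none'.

Answer: 2 3 4 6

Derivation:
Backward liveness scan:
Stmt 1 'v = 1': KEEP (v is live); live-in = []
Stmt 2 'z = 4 + 0': DEAD (z not in live set ['v'])
Stmt 3 'y = v * 1': DEAD (y not in live set ['v'])
Stmt 4 'd = z - 0': DEAD (d not in live set ['v'])
Stmt 5 't = 7 - 0': KEEP (t is live); live-in = ['v']
Stmt 6 'u = v - 2': DEAD (u not in live set ['t', 'v'])
Stmt 7 'x = v * t': KEEP (x is live); live-in = ['t', 'v']
Stmt 8 'return x': KEEP (return); live-in = ['x']
Removed statement numbers: [2, 3, 4, 6]
Surviving IR:
  v = 1
  t = 7 - 0
  x = v * t
  return x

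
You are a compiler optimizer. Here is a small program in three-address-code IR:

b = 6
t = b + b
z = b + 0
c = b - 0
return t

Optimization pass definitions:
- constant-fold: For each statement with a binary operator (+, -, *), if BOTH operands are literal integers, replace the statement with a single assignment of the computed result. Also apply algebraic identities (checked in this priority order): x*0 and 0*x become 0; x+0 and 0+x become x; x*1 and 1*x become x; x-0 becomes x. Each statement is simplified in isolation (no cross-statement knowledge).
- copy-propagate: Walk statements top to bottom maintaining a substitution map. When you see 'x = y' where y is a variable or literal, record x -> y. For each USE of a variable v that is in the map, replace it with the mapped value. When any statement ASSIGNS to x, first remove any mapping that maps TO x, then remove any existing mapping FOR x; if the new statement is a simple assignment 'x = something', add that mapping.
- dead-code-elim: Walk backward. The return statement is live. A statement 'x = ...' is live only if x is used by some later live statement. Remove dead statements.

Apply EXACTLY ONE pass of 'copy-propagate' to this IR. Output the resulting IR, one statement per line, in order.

Answer: b = 6
t = 6 + 6
z = 6 + 0
c = 6 - 0
return t

Derivation:
Applying copy-propagate statement-by-statement:
  [1] b = 6  (unchanged)
  [2] t = b + b  -> t = 6 + 6
  [3] z = b + 0  -> z = 6 + 0
  [4] c = b - 0  -> c = 6 - 0
  [5] return t  (unchanged)
Result (5 stmts):
  b = 6
  t = 6 + 6
  z = 6 + 0
  c = 6 - 0
  return t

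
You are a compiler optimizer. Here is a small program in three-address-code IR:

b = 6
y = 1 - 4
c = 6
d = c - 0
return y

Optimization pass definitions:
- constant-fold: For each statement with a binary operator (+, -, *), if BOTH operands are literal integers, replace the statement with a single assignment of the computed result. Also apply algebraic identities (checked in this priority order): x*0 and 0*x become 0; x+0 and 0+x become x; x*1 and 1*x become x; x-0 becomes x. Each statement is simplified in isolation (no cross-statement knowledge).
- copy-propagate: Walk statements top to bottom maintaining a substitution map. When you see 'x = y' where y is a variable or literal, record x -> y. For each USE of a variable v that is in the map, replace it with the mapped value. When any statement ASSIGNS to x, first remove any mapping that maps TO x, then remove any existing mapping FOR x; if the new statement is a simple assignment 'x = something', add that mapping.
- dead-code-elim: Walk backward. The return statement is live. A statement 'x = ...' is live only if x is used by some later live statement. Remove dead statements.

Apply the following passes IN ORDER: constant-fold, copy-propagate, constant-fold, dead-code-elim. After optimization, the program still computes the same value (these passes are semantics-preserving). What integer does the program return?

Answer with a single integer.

Initial IR:
  b = 6
  y = 1 - 4
  c = 6
  d = c - 0
  return y
After constant-fold (5 stmts):
  b = 6
  y = -3
  c = 6
  d = c
  return y
After copy-propagate (5 stmts):
  b = 6
  y = -3
  c = 6
  d = 6
  return -3
After constant-fold (5 stmts):
  b = 6
  y = -3
  c = 6
  d = 6
  return -3
After dead-code-elim (1 stmts):
  return -3
Evaluate:
  b = 6  =>  b = 6
  y = 1 - 4  =>  y = -3
  c = 6  =>  c = 6
  d = c - 0  =>  d = 6
  return y = -3

Answer: -3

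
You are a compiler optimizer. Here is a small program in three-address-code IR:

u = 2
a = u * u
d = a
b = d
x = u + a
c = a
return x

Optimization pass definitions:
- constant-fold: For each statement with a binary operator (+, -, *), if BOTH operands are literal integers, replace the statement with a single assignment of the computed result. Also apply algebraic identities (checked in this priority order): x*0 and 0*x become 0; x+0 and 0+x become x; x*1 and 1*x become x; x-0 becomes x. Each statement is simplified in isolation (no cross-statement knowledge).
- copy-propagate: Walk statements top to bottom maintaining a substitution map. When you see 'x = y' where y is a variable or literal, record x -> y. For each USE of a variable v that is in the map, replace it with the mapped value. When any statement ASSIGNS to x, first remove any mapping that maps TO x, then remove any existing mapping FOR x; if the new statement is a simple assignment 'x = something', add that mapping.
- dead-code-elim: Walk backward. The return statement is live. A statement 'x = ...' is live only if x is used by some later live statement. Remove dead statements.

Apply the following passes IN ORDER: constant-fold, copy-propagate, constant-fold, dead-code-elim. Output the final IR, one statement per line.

Answer: a = 4
x = 2 + a
return x

Derivation:
Initial IR:
  u = 2
  a = u * u
  d = a
  b = d
  x = u + a
  c = a
  return x
After constant-fold (7 stmts):
  u = 2
  a = u * u
  d = a
  b = d
  x = u + a
  c = a
  return x
After copy-propagate (7 stmts):
  u = 2
  a = 2 * 2
  d = a
  b = a
  x = 2 + a
  c = a
  return x
After constant-fold (7 stmts):
  u = 2
  a = 4
  d = a
  b = a
  x = 2 + a
  c = a
  return x
After dead-code-elim (3 stmts):
  a = 4
  x = 2 + a
  return x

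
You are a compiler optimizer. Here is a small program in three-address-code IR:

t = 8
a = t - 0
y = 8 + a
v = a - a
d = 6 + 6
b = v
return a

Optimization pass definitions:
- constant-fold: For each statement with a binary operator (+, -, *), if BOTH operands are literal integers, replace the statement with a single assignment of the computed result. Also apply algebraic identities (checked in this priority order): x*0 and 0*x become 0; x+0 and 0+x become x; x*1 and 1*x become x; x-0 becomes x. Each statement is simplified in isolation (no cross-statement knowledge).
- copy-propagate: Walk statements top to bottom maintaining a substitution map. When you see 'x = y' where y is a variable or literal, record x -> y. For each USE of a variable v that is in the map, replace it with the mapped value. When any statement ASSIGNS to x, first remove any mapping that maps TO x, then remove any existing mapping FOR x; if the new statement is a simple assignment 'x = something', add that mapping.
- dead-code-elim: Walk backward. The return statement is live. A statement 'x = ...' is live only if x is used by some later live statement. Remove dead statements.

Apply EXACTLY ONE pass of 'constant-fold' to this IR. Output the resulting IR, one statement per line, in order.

Applying constant-fold statement-by-statement:
  [1] t = 8  (unchanged)
  [2] a = t - 0  -> a = t
  [3] y = 8 + a  (unchanged)
  [4] v = a - a  (unchanged)
  [5] d = 6 + 6  -> d = 12
  [6] b = v  (unchanged)
  [7] return a  (unchanged)
Result (7 stmts):
  t = 8
  a = t
  y = 8 + a
  v = a - a
  d = 12
  b = v
  return a

Answer: t = 8
a = t
y = 8 + a
v = a - a
d = 12
b = v
return a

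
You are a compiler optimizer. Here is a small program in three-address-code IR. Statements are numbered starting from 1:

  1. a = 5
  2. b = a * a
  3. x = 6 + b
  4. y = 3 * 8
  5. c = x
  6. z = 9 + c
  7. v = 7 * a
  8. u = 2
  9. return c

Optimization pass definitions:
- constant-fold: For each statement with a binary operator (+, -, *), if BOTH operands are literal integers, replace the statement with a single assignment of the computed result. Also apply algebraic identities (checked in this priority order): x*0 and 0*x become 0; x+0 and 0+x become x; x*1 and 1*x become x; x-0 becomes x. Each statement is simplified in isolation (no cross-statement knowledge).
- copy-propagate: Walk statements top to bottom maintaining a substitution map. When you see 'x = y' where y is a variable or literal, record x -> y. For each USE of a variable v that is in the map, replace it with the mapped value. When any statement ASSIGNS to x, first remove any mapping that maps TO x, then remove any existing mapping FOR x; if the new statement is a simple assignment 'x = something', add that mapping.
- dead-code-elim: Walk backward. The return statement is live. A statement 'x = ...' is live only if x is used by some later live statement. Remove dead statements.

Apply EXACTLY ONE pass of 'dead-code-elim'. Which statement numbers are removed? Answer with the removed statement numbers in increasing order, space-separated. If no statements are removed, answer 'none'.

Backward liveness scan:
Stmt 1 'a = 5': KEEP (a is live); live-in = []
Stmt 2 'b = a * a': KEEP (b is live); live-in = ['a']
Stmt 3 'x = 6 + b': KEEP (x is live); live-in = ['b']
Stmt 4 'y = 3 * 8': DEAD (y not in live set ['x'])
Stmt 5 'c = x': KEEP (c is live); live-in = ['x']
Stmt 6 'z = 9 + c': DEAD (z not in live set ['c'])
Stmt 7 'v = 7 * a': DEAD (v not in live set ['c'])
Stmt 8 'u = 2': DEAD (u not in live set ['c'])
Stmt 9 'return c': KEEP (return); live-in = ['c']
Removed statement numbers: [4, 6, 7, 8]
Surviving IR:
  a = 5
  b = a * a
  x = 6 + b
  c = x
  return c

Answer: 4 6 7 8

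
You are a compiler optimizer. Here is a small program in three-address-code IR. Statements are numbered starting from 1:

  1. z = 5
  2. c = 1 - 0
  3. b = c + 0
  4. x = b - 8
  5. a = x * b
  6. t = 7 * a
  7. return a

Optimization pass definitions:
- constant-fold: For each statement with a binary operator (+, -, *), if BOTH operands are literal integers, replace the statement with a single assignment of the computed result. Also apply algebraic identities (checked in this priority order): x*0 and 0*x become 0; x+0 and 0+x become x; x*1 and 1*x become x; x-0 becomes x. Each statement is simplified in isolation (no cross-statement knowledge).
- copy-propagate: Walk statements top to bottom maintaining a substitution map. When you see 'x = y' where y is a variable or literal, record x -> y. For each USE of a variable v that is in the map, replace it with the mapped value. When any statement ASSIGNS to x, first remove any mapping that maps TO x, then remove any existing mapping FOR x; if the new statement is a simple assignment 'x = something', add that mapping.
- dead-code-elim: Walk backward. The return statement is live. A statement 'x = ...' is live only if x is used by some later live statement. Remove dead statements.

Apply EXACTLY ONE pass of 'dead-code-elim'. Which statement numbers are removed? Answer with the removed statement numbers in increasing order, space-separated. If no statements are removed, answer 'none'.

Backward liveness scan:
Stmt 1 'z = 5': DEAD (z not in live set [])
Stmt 2 'c = 1 - 0': KEEP (c is live); live-in = []
Stmt 3 'b = c + 0': KEEP (b is live); live-in = ['c']
Stmt 4 'x = b - 8': KEEP (x is live); live-in = ['b']
Stmt 5 'a = x * b': KEEP (a is live); live-in = ['b', 'x']
Stmt 6 't = 7 * a': DEAD (t not in live set ['a'])
Stmt 7 'return a': KEEP (return); live-in = ['a']
Removed statement numbers: [1, 6]
Surviving IR:
  c = 1 - 0
  b = c + 0
  x = b - 8
  a = x * b
  return a

Answer: 1 6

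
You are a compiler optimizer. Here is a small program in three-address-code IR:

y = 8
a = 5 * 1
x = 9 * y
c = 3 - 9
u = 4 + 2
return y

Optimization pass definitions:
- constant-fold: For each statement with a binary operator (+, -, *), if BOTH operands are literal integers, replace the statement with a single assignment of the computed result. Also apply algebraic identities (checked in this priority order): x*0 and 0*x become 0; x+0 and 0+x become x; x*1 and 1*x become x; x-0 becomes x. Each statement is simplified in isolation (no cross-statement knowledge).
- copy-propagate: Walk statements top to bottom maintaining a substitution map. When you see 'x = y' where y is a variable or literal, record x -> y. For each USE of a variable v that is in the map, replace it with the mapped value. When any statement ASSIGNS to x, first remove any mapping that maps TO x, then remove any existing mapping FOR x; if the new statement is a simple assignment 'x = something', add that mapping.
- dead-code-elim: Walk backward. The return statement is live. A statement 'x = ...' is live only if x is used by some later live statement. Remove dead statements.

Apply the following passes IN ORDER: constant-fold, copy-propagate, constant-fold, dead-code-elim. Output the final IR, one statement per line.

Answer: return 8

Derivation:
Initial IR:
  y = 8
  a = 5 * 1
  x = 9 * y
  c = 3 - 9
  u = 4 + 2
  return y
After constant-fold (6 stmts):
  y = 8
  a = 5
  x = 9 * y
  c = -6
  u = 6
  return y
After copy-propagate (6 stmts):
  y = 8
  a = 5
  x = 9 * 8
  c = -6
  u = 6
  return 8
After constant-fold (6 stmts):
  y = 8
  a = 5
  x = 72
  c = -6
  u = 6
  return 8
After dead-code-elim (1 stmts):
  return 8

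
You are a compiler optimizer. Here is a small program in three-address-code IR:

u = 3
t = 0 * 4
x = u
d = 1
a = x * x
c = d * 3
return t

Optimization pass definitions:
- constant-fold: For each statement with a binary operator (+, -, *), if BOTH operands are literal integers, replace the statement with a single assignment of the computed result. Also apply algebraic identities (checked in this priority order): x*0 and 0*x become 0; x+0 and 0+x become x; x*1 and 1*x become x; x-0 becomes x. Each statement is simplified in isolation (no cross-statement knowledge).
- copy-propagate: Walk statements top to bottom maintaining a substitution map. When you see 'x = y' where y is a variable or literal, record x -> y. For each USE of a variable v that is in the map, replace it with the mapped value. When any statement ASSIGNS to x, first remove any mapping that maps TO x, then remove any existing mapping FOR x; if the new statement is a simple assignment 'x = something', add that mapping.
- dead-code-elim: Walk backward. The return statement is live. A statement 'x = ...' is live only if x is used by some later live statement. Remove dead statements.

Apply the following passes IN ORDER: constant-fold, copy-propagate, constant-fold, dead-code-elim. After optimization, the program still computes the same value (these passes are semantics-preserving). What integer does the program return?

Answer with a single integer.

Initial IR:
  u = 3
  t = 0 * 4
  x = u
  d = 1
  a = x * x
  c = d * 3
  return t
After constant-fold (7 stmts):
  u = 3
  t = 0
  x = u
  d = 1
  a = x * x
  c = d * 3
  return t
After copy-propagate (7 stmts):
  u = 3
  t = 0
  x = 3
  d = 1
  a = 3 * 3
  c = 1 * 3
  return 0
After constant-fold (7 stmts):
  u = 3
  t = 0
  x = 3
  d = 1
  a = 9
  c = 3
  return 0
After dead-code-elim (1 stmts):
  return 0
Evaluate:
  u = 3  =>  u = 3
  t = 0 * 4  =>  t = 0
  x = u  =>  x = 3
  d = 1  =>  d = 1
  a = x * x  =>  a = 9
  c = d * 3  =>  c = 3
  return t = 0

Answer: 0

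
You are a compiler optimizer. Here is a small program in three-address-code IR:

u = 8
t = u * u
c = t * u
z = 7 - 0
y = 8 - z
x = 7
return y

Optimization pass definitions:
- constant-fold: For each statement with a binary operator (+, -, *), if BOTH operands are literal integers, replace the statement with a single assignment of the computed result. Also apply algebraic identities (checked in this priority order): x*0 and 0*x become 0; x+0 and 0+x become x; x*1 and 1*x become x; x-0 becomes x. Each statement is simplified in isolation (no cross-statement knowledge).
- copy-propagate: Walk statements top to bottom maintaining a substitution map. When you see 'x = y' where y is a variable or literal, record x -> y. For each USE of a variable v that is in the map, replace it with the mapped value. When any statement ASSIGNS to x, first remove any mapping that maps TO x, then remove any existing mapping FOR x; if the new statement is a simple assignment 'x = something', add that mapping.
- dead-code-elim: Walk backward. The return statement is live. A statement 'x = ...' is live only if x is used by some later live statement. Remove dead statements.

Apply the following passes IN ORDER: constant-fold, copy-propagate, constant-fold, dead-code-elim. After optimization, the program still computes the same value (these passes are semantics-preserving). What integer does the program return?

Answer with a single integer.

Initial IR:
  u = 8
  t = u * u
  c = t * u
  z = 7 - 0
  y = 8 - z
  x = 7
  return y
After constant-fold (7 stmts):
  u = 8
  t = u * u
  c = t * u
  z = 7
  y = 8 - z
  x = 7
  return y
After copy-propagate (7 stmts):
  u = 8
  t = 8 * 8
  c = t * 8
  z = 7
  y = 8 - 7
  x = 7
  return y
After constant-fold (7 stmts):
  u = 8
  t = 64
  c = t * 8
  z = 7
  y = 1
  x = 7
  return y
After dead-code-elim (2 stmts):
  y = 1
  return y
Evaluate:
  u = 8  =>  u = 8
  t = u * u  =>  t = 64
  c = t * u  =>  c = 512
  z = 7 - 0  =>  z = 7
  y = 8 - z  =>  y = 1
  x = 7  =>  x = 7
  return y = 1

Answer: 1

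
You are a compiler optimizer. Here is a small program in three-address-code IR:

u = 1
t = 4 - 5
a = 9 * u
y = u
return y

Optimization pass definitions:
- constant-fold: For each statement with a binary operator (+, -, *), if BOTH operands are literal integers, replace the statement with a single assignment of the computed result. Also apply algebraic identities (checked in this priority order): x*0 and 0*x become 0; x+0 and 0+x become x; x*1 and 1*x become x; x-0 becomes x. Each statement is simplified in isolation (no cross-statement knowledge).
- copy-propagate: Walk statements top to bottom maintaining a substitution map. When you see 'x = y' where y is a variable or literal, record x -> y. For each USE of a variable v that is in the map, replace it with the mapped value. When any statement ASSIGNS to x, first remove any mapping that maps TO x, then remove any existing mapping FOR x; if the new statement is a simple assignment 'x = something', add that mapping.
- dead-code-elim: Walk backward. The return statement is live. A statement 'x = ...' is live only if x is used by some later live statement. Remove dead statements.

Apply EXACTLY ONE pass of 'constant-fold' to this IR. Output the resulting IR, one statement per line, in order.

Answer: u = 1
t = -1
a = 9 * u
y = u
return y

Derivation:
Applying constant-fold statement-by-statement:
  [1] u = 1  (unchanged)
  [2] t = 4 - 5  -> t = -1
  [3] a = 9 * u  (unchanged)
  [4] y = u  (unchanged)
  [5] return y  (unchanged)
Result (5 stmts):
  u = 1
  t = -1
  a = 9 * u
  y = u
  return y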